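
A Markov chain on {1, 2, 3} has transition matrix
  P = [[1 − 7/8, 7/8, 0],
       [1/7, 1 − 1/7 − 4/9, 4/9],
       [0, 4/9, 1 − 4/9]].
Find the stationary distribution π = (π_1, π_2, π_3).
π = (4/53, 49/106, 49/106)

This is a birth-death chain on three states, which satisfies detailed balance: π_1 · P_{12} = π_2 · P_{21} and π_2 · P_{23} = π_3 · P_{32}.
From π_1 · 7/8 = π_2 · 1/7: π_2/π_1 = (7/8)/(1/7) = 49/8.
From π_2 · 4/9 = π_3 · 4/9: π_3/π_2 = (4/9)/(4/9) = 1.
Take π_1 proportional to 1; then unnormalized π = (1, 49/8, 49/8). Normalize by dividing by the sum 53/4:
  π = (4/53, 49/106, 49/106).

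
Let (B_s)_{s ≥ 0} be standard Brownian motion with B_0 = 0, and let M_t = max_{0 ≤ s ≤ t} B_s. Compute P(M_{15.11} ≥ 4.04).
P(M_{15.11} ≥ 4.04) = 2·P(B_{15.11} ≥ 4.04) = 2(1 − Φ(4.04/√15.11)) ≈ 0.2987

By the reflection principle for Brownian motion, P(M_t ≥ a) = 2 · P(B_t ≥ a) for a ≥ 0. Since B_t ~ N(0, t), P(B_t ≥ 4.04) = 1 − Φ(4.04/√t) = 1 − Φ(4.04/√15.11) = 1 − Φ(1.0393). So
  P(M_{15.11} ≥ 4.04) = 2(1 − Φ(1.0393)) ≈ 0.2987.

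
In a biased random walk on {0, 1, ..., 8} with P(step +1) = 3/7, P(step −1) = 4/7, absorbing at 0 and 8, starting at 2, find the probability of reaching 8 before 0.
P(hit 8 before 0) = (1 − (4/3)^2) / (1 − (4/3)^8) = 729/8425

Let u_k denote P(reach 8 before 0 | start at k). Boundary: u_0 = 0, u_8 = 1. Recurrence: u_k = 3/7·u_{k+1} + 4/7·u_{k-1} for 1 ≤ k ≤ 7. Try u_k = A + B·r^k with r = q/p = (4/7)/(3/7) = 4/3. Substitution satisfies the recurrence; boundary conditions give:
  u_k = (1 − r^k) / (1 − r^N) = (1 − (4/3)^2) / (1 − (4/3)^8) = 729/8425.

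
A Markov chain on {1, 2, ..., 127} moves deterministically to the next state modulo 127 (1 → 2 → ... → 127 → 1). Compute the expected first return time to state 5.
E[T_5 | X_0 = 5] = 127

The chain cycles deterministically, so starting at state 5 it returns in exactly 127 steps. Equivalently, the stationary distribution is uniform π_j = 1/127 for every state j, so by Kac's formula E[T_5] = 1/π_5 = 127.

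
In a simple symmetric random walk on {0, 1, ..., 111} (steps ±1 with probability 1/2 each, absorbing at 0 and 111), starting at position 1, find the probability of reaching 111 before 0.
P(hit 111 before 0) = 1/111

Let u_k = P(hit 111 before 0 | start at k). Then u_0 = 0, u_111 = 1, and u_k = u_{k-1}/2 + u_{k+1}/2 for 1 ≤ k ≤ 110. This harmonic recurrence is solved by u_k = k/111, giving u_1 = 1/111.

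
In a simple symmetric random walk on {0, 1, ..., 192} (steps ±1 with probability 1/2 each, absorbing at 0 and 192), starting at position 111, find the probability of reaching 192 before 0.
P(hit 192 before 0) = 111/192 = 37/64

Let u_k = P(hit 192 before 0 | start at k). Then u_0 = 0, u_192 = 1, and u_k = u_{k-1}/2 + u_{k+1}/2 for 1 ≤ k ≤ 191. This harmonic recurrence is solved by u_k = k/192, giving u_111 = 111/192 = 37/64.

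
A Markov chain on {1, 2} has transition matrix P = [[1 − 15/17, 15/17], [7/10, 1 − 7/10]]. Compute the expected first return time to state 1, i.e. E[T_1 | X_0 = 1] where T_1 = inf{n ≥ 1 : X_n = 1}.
E[T_1 | X_0 = 1] = 1/π_1 = 269/119

For an irreducible recurrent Markov chain with stationary distribution π, E[T_i | X_0 = i] = 1/π_i (Kac's formula). Here π_1 = (7/10)/(15/17 + 7/10) = (7/10)/(269/170) = 119/269, so E[T_1 | X_0 = 1] = 1/π_1 = (15/17 + 7/10)/(7/10) = (269/170)/(7/10) = 269/119.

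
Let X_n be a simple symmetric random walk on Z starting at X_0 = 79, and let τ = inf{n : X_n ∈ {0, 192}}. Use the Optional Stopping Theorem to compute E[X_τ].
E[X_τ] = 79

X_n is a martingale and τ is a bounded-mean stopping time (indeed τ is finite a.s. with bounded expectation since the walk is in a bounded region). By the OST, E[X_τ] = E[X_0] = 79. Equivalently: E[X_τ] = 192 · P(hit 192 first) + 0 · P(hit 0 first) = 192 · (79/192) = 79.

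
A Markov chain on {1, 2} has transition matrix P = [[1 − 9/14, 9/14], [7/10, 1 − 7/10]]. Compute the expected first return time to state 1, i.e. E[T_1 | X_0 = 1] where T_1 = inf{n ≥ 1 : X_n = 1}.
E[T_1 | X_0 = 1] = 1/π_1 = 94/49

For an irreducible recurrent Markov chain with stationary distribution π, E[T_i | X_0 = i] = 1/π_i (Kac's formula). Here π_1 = (7/10)/(9/14 + 7/10) = (7/10)/(47/35) = 49/94, so E[T_1 | X_0 = 1] = 1/π_1 = (9/14 + 7/10)/(7/10) = (47/35)/(7/10) = 94/49.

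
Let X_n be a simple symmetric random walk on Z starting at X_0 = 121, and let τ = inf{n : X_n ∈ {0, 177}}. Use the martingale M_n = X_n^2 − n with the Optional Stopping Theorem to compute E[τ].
E[τ] = 6776

M_n = X_n^2 − n is a martingale (since E[X_{n+1}^2 | F_n] = X_n^2 + 1). By OST (τ has finite mean in a bounded region), E[M_τ] = E[M_0] = X_0^2 − 0 = 121^2 = 14641. Also E[M_τ] = E[X_τ^2] − E[τ]. The walk exits at 0 or 177, with P(hit 177 first) = 121/177, so E[X_τ^2] = 177^2 · 121/177 + 0 = 21417. Thus E[τ] = E[X_τ^2] − E[M_τ] = 21417 − 14641 = 6776 = 121(177 − 121) = 6776.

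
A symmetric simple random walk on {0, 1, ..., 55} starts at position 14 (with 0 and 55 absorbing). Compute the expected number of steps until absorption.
E[τ | X_0 = 14] = 574

Let v_k = E[τ | X_0 = k]. Boundary: v_0 = v_55 = 0. Recurrence: v_k = 1 + (v_{k-1} + v_{k+1})/2 for 1 ≤ k ≤ 54. The particular solution to v_k − (v_{k-1} + v_{k+1})/2 = 1 is v_k = −k^2. Adding homogeneous solution A + B k and matching boundaries gives v_k = k (55 − k). Substituting k = 14: v_14 = 14 · 41 = 574.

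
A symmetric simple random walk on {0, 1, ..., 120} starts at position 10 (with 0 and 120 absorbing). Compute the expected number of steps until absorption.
E[τ | X_0 = 10] = 1100

Let v_k = E[τ | X_0 = k]. Boundary: v_0 = v_120 = 0. Recurrence: v_k = 1 + (v_{k-1} + v_{k+1})/2 for 1 ≤ k ≤ 119. The particular solution to v_k − (v_{k-1} + v_{k+1})/2 = 1 is v_k = −k^2. Adding homogeneous solution A + B k and matching boundaries gives v_k = k (120 − k). Substituting k = 10: v_10 = 10 · 110 = 1100.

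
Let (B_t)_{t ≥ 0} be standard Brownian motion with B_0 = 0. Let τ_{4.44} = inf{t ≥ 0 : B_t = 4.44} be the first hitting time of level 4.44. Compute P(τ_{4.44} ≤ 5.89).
P(τ_{4.44} ≤ 5.89) = 2(1 − Φ(4.44/√5.89)) = 2(1 − Φ(1.8295)) ≈ 0.0673

By the reflection principle for standard BM, P(τ_b ≤ t) = 2 · P(B_t ≥ b). Since B_t ~ N(0, t), P(B_t ≥ 4.44) = 1 − Φ(4.44/√t) = 1 − Φ(4.44/√5.89) = 1 − Φ(1.8295) ≈ 0.03366. Doubling: P(τ_{4.44} ≤ 5.89) ≈ 2 · 0.03366 = 0.06732 ≈ 0.0673.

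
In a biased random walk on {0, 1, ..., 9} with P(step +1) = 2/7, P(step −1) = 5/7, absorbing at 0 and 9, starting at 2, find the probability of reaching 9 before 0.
P(hit 9 before 0) = (1 − (5/2)^2) / (1 − (5/2)^9) = 896/650871

Let u_k denote P(reach 9 before 0 | start at k). Boundary: u_0 = 0, u_9 = 1. Recurrence: u_k = 2/7·u_{k+1} + 5/7·u_{k-1} for 1 ≤ k ≤ 8. Try u_k = A + B·r^k with r = q/p = (5/7)/(2/7) = 5/2. Substitution satisfies the recurrence; boundary conditions give:
  u_k = (1 − r^k) / (1 − r^N) = (1 − (5/2)^2) / (1 − (5/2)^9) = 896/650871.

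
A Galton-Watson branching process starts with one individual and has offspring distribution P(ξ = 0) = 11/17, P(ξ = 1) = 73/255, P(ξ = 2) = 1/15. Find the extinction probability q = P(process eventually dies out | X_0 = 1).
q = 1

Mean offspring μ = 0·11/17 + 1·73/255 + 2·1/15 = 107/255 ≤ 1. For μ ≤ 1 with offspring not concentrated at 1, the Galton-Watson process goes extinct almost surely, so q = 1.
(Algebraic check: The pgf is f(s) = 11/17 + 73/255·s + 1/15·s². The extinction probability q is the smallest fixed point of f in [0, 1]. Setting s = f(s):
  1/15·s² + (73/255 − 1)·s + 11/17 = 0
  1/15·s² − (11/17 + 1/15)·s + 11/17 = 0
which factors as (s − 1)·(1/15·s − 11/17) = 0, giving roots s = 1 and s = (11/17)/(1/15) = 165/17. Since 165/17 ≥ 1, the smallest root in [0, 1] is s = 1.)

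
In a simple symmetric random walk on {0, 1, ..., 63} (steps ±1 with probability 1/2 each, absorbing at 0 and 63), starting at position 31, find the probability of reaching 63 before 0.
P(hit 63 before 0) = 31/63

Let u_k = P(hit 63 before 0 | start at k). Then u_0 = 0, u_63 = 1, and u_k = u_{k-1}/2 + u_{k+1}/2 for 1 ≤ k ≤ 62. This harmonic recurrence is solved by u_k = k/63, giving u_31 = 31/63.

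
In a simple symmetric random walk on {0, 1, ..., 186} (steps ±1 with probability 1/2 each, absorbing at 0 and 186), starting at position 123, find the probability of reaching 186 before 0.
P(hit 186 before 0) = 123/186 = 41/62

Let u_k = P(hit 186 before 0 | start at k). Then u_0 = 0, u_186 = 1, and u_k = u_{k-1}/2 + u_{k+1}/2 for 1 ≤ k ≤ 185. This harmonic recurrence is solved by u_k = k/186, giving u_123 = 123/186 = 41/62.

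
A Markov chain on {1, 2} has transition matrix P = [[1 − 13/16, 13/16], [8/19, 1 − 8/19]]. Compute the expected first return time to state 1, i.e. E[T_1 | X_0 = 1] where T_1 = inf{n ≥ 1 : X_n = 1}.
E[T_1 | X_0 = 1] = 1/π_1 = 375/128

For an irreducible recurrent Markov chain with stationary distribution π, E[T_i | X_0 = i] = 1/π_i (Kac's formula). Here π_1 = (8/19)/(13/16 + 8/19) = (8/19)/(375/304) = 128/375, so E[T_1 | X_0 = 1] = 1/π_1 = (13/16 + 8/19)/(8/19) = (375/304)/(8/19) = 375/128.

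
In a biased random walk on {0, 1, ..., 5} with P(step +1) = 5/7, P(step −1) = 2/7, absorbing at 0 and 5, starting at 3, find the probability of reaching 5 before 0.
P(hit 5 before 0) = (1 − (2/5)^3) / (1 − (2/5)^5) = 975/1031

Let u_k denote P(reach 5 before 0 | start at k). Boundary: u_0 = 0, u_5 = 1. Recurrence: u_k = 5/7·u_{k+1} + 2/7·u_{k-1} for 1 ≤ k ≤ 4. Try u_k = A + B·r^k with r = q/p = (2/7)/(5/7) = 2/5. Substitution satisfies the recurrence; boundary conditions give:
  u_k = (1 − r^k) / (1 − r^N) = (1 − (2/5)^3) / (1 − (2/5)^5) = 975/1031.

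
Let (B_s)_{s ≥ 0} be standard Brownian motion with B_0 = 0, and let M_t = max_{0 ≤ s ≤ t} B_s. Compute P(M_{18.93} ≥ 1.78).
P(M_{18.93} ≥ 1.78) = 2·P(B_{18.93} ≥ 1.78) = 2(1 − Φ(1.78/√18.93)) ≈ 0.6825

By the reflection principle for Brownian motion, P(M_t ≥ a) = 2 · P(B_t ≥ a) for a ≥ 0. Since B_t ~ N(0, t), P(B_t ≥ 1.78) = 1 − Φ(1.78/√t) = 1 − Φ(1.78/√18.93) = 1 − Φ(0.4091). So
  P(M_{18.93} ≥ 1.78) = 2(1 − Φ(0.4091)) ≈ 0.6825.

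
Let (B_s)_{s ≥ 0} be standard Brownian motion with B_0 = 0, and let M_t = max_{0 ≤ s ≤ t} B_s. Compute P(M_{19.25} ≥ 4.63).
P(M_{19.25} ≥ 4.63) = 2·P(B_{19.25} ≥ 4.63) = 2(1 − Φ(4.63/√19.25)) ≈ 0.2913

By the reflection principle for Brownian motion, P(M_t ≥ a) = 2 · P(B_t ≥ a) for a ≥ 0. Since B_t ~ N(0, t), P(B_t ≥ 4.63) = 1 − Φ(4.63/√t) = 1 − Φ(4.63/√19.25) = 1 − Φ(1.0553). So
  P(M_{19.25} ≥ 4.63) = 2(1 − Φ(1.0553)) ≈ 0.2913.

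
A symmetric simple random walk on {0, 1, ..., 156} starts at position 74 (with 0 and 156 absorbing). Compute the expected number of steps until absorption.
E[τ | X_0 = 74] = 6068

Let v_k = E[τ | X_0 = k]. Boundary: v_0 = v_156 = 0. Recurrence: v_k = 1 + (v_{k-1} + v_{k+1})/2 for 1 ≤ k ≤ 155. The particular solution to v_k − (v_{k-1} + v_{k+1})/2 = 1 is v_k = −k^2. Adding homogeneous solution A + B k and matching boundaries gives v_k = k (156 − k). Substituting k = 74: v_74 = 74 · 82 = 6068.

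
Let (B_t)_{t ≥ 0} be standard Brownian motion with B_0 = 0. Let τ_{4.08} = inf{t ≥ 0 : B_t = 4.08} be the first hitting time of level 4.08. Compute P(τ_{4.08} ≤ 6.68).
P(τ_{4.08} ≤ 6.68) = 2(1 − Φ(4.08/√6.68)) = 2(1 − Φ(1.5786)) ≈ 0.1144

By the reflection principle for standard BM, P(τ_b ≤ t) = 2 · P(B_t ≥ b). Since B_t ~ N(0, t), P(B_t ≥ 4.08) = 1 − Φ(4.08/√t) = 1 − Φ(4.08/√6.68) = 1 − Φ(1.5786) ≈ 0.05721. Doubling: P(τ_{4.08} ≤ 6.68) ≈ 2 · 0.05721 = 0.11442 ≈ 0.1144.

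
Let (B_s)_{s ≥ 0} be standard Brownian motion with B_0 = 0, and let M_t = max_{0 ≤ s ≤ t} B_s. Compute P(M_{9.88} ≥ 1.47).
P(M_{9.88} ≥ 1.47) = 2·P(B_{9.88} ≥ 1.47) = 2(1 − Φ(1.47/√9.88)) ≈ 0.6400

By the reflection principle for Brownian motion, P(M_t ≥ a) = 2 · P(B_t ≥ a) for a ≥ 0. Since B_t ~ N(0, t), P(B_t ≥ 1.47) = 1 − Φ(1.47/√t) = 1 − Φ(1.47/√9.88) = 1 − Φ(0.4677). So
  P(M_{9.88} ≥ 1.47) = 2(1 − Φ(0.4677)) ≈ 0.6400.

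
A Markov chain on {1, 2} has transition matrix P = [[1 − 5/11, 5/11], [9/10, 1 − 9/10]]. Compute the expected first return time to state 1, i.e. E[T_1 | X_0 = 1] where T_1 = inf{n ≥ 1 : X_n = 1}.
E[T_1 | X_0 = 1] = 1/π_1 = 149/99

For an irreducible recurrent Markov chain with stationary distribution π, E[T_i | X_0 = i] = 1/π_i (Kac's formula). Here π_1 = (9/10)/(5/11 + 9/10) = (9/10)/(149/110) = 99/149, so E[T_1 | X_0 = 1] = 1/π_1 = (5/11 + 9/10)/(9/10) = (149/110)/(9/10) = 149/99.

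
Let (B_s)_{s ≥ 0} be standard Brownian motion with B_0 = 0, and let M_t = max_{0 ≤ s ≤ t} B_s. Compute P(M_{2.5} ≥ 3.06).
P(M_{2.5} ≥ 3.06) = 2·P(B_{2.5} ≥ 3.06) = 2(1 − Φ(3.06/√2.5)) ≈ 0.0530

By the reflection principle for Brownian motion, P(M_t ≥ a) = 2 · P(B_t ≥ a) for a ≥ 0. Since B_t ~ N(0, t), P(B_t ≥ 3.06) = 1 − Φ(3.06/√t) = 1 − Φ(3.06/√2.5) = 1 − Φ(1.9353). So
  P(M_{2.5} ≥ 3.06) = 2(1 − Φ(1.9353)) ≈ 0.0530.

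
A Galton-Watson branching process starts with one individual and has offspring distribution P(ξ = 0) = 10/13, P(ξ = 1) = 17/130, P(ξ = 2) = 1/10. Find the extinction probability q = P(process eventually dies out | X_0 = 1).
q = 1

Mean offspring μ = 0·10/13 + 1·17/130 + 2·1/10 = 43/130 ≤ 1. For μ ≤ 1 with offspring not concentrated at 1, the Galton-Watson process goes extinct almost surely, so q = 1.
(Algebraic check: The pgf is f(s) = 10/13 + 17/130·s + 1/10·s². The extinction probability q is the smallest fixed point of f in [0, 1]. Setting s = f(s):
  1/10·s² + (17/130 − 1)·s + 10/13 = 0
  1/10·s² − (10/13 + 1/10)·s + 10/13 = 0
which factors as (s − 1)·(1/10·s − 10/13) = 0, giving roots s = 1 and s = (10/13)/(1/10) = 100/13. Since 100/13 ≥ 1, the smallest root in [0, 1] is s = 1.)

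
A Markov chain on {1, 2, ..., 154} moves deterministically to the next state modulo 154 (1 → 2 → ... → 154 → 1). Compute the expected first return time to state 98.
E[T_98 | X_0 = 98] = 154

The chain cycles deterministically, so starting at state 98 it returns in exactly 154 steps. Equivalently, the stationary distribution is uniform π_j = 1/154 for every state j, so by Kac's formula E[T_98] = 1/π_98 = 154.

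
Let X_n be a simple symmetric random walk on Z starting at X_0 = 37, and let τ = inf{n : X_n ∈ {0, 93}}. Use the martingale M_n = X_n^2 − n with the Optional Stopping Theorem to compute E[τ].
E[τ] = 2072

M_n = X_n^2 − n is a martingale (since E[X_{n+1}^2 | F_n] = X_n^2 + 1). By OST (τ has finite mean in a bounded region), E[M_τ] = E[M_0] = X_0^2 − 0 = 37^2 = 1369. Also E[M_τ] = E[X_τ^2] − E[τ]. The walk exits at 0 or 93, with P(hit 93 first) = 37/93, so E[X_τ^2] = 93^2 · 37/93 + 0 = 3441. Thus E[τ] = E[X_τ^2] − E[M_τ] = 3441 − 1369 = 2072 = 37(93 − 37) = 2072.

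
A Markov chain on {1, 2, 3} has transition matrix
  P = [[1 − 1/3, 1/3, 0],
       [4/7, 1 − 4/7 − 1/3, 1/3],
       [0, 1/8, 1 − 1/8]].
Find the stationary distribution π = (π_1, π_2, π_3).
π = (36/113, 21/113, 56/113)

This is a birth-death chain on three states, which satisfies detailed balance: π_1 · P_{12} = π_2 · P_{21} and π_2 · P_{23} = π_3 · P_{32}.
From π_1 · 1/3 = π_2 · 4/7: π_2/π_1 = (1/3)/(4/7) = 7/12.
From π_2 · 1/3 = π_3 · 1/8: π_3/π_2 = (1/3)/(1/8) = 8/3.
Take π_1 proportional to 1; then unnormalized π = (1, 7/12, 14/9). Normalize by dividing by the sum 113/36:
  π = (36/113, 21/113, 56/113).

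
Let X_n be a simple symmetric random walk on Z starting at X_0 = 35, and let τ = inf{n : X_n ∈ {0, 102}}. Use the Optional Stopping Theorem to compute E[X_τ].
E[X_τ] = 35

X_n is a martingale and τ is a bounded-mean stopping time (indeed τ is finite a.s. with bounded expectation since the walk is in a bounded region). By the OST, E[X_τ] = E[X_0] = 35. Equivalently: E[X_τ] = 102 · P(hit 102 first) + 0 · P(hit 0 first) = 102 · (35/102) = 35.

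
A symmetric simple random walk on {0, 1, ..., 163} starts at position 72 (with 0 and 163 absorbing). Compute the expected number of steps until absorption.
E[τ | X_0 = 72] = 6552

Let v_k = E[τ | X_0 = k]. Boundary: v_0 = v_163 = 0. Recurrence: v_k = 1 + (v_{k-1} + v_{k+1})/2 for 1 ≤ k ≤ 162. The particular solution to v_k − (v_{k-1} + v_{k+1})/2 = 1 is v_k = −k^2. Adding homogeneous solution A + B k and matching boundaries gives v_k = k (163 − k). Substituting k = 72: v_72 = 72 · 91 = 6552.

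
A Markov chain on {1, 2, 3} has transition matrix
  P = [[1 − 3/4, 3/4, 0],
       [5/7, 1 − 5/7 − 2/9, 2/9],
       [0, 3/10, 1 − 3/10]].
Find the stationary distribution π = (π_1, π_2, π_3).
π = (180/509, 189/509, 140/509)

This is a birth-death chain on three states, which satisfies detailed balance: π_1 · P_{12} = π_2 · P_{21} and π_2 · P_{23} = π_3 · P_{32}.
From π_1 · 3/4 = π_2 · 5/7: π_2/π_1 = (3/4)/(5/7) = 21/20.
From π_2 · 2/9 = π_3 · 3/10: π_3/π_2 = (2/9)/(3/10) = 20/27.
Take π_1 proportional to 1; then unnormalized π = (1, 21/20, 7/9). Normalize by dividing by the sum 509/180:
  π = (180/509, 189/509, 140/509).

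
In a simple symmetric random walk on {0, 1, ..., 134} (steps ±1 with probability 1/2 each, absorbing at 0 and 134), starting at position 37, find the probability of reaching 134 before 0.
P(hit 134 before 0) = 37/134

Let u_k = P(hit 134 before 0 | start at k). Then u_0 = 0, u_134 = 1, and u_k = u_{k-1}/2 + u_{k+1}/2 for 1 ≤ k ≤ 133. This harmonic recurrence is solved by u_k = k/134, giving u_37 = 37/134.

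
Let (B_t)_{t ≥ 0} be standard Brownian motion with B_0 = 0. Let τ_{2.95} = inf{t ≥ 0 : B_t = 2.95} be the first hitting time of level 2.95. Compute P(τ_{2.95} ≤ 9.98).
P(τ_{2.95} ≤ 9.98) = 2(1 − Φ(2.95/√9.98)) = 2(1 − Φ(0.9338)) ≈ 0.3504

By the reflection principle for standard BM, P(τ_b ≤ t) = 2 · P(B_t ≥ b). Since B_t ~ N(0, t), P(B_t ≥ 2.95) = 1 − Φ(2.95/√t) = 1 − Φ(2.95/√9.98) = 1 − Φ(0.9338) ≈ 0.17520. Doubling: P(τ_{2.95} ≤ 9.98) ≈ 2 · 0.17520 = 0.35040 ≈ 0.3504.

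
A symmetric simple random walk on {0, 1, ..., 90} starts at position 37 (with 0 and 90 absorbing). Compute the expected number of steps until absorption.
E[τ | X_0 = 37] = 1961

Let v_k = E[τ | X_0 = k]. Boundary: v_0 = v_90 = 0. Recurrence: v_k = 1 + (v_{k-1} + v_{k+1})/2 for 1 ≤ k ≤ 89. The particular solution to v_k − (v_{k-1} + v_{k+1})/2 = 1 is v_k = −k^2. Adding homogeneous solution A + B k and matching boundaries gives v_k = k (90 − k). Substituting k = 37: v_37 = 37 · 53 = 1961.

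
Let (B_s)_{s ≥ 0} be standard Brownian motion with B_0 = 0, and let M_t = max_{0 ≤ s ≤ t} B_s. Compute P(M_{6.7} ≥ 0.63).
P(M_{6.7} ≥ 0.63) = 2·P(B_{6.7} ≥ 0.63) = 2(1 − Φ(0.63/√6.7)) ≈ 0.8077

By the reflection principle for Brownian motion, P(M_t ≥ a) = 2 · P(B_t ≥ a) for a ≥ 0. Since B_t ~ N(0, t), P(B_t ≥ 0.63) = 1 − Φ(0.63/√t) = 1 − Φ(0.63/√6.7) = 1 − Φ(0.2434). So
  P(M_{6.7} ≥ 0.63) = 2(1 − Φ(0.2434)) ≈ 0.8077.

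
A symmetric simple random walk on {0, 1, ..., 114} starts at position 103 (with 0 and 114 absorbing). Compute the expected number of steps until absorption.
E[τ | X_0 = 103] = 1133

Let v_k = E[τ | X_0 = k]. Boundary: v_0 = v_114 = 0. Recurrence: v_k = 1 + (v_{k-1} + v_{k+1})/2 for 1 ≤ k ≤ 113. The particular solution to v_k − (v_{k-1} + v_{k+1})/2 = 1 is v_k = −k^2. Adding homogeneous solution A + B k and matching boundaries gives v_k = k (114 − k). Substituting k = 103: v_103 = 103 · 11 = 1133.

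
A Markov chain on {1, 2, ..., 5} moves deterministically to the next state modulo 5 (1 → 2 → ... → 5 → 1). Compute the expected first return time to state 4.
E[T_4 | X_0 = 4] = 5

The chain cycles deterministically, so starting at state 4 it returns in exactly 5 steps. Equivalently, the stationary distribution is uniform π_j = 1/5 for every state j, so by Kac's formula E[T_4] = 1/π_4 = 5.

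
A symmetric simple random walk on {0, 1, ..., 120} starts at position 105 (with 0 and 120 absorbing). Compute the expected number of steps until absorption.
E[τ | X_0 = 105] = 1575

Let v_k = E[τ | X_0 = k]. Boundary: v_0 = v_120 = 0. Recurrence: v_k = 1 + (v_{k-1} + v_{k+1})/2 for 1 ≤ k ≤ 119. The particular solution to v_k − (v_{k-1} + v_{k+1})/2 = 1 is v_k = −k^2. Adding homogeneous solution A + B k and matching boundaries gives v_k = k (120 − k). Substituting k = 105: v_105 = 105 · 15 = 1575.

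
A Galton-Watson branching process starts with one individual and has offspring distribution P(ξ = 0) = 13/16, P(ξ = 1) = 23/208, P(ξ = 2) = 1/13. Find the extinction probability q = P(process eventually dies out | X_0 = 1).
q = 1

Mean offspring μ = 0·13/16 + 1·23/208 + 2·1/13 = 55/208 ≤ 1. For μ ≤ 1 with offspring not concentrated at 1, the Galton-Watson process goes extinct almost surely, so q = 1.
(Algebraic check: The pgf is f(s) = 13/16 + 23/208·s + 1/13·s². The extinction probability q is the smallest fixed point of f in [0, 1]. Setting s = f(s):
  1/13·s² + (23/208 − 1)·s + 13/16 = 0
  1/13·s² − (13/16 + 1/13)·s + 13/16 = 0
which factors as (s − 1)·(1/13·s − 13/16) = 0, giving roots s = 1 and s = (13/16)/(1/13) = 169/16. Since 169/16 ≥ 1, the smallest root in [0, 1] is s = 1.)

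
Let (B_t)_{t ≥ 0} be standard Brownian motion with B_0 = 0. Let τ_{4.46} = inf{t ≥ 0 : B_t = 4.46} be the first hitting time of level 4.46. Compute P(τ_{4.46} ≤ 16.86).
P(τ_{4.46} ≤ 16.86) = 2(1 − Φ(4.46/√16.86)) = 2(1 − Φ(1.0862)) ≈ 0.2774

By the reflection principle for standard BM, P(τ_b ≤ t) = 2 · P(B_t ≥ b). Since B_t ~ N(0, t), P(B_t ≥ 4.46) = 1 − Φ(4.46/√t) = 1 − Φ(4.46/√16.86) = 1 − Φ(1.0862) ≈ 0.13870. Doubling: P(τ_{4.46} ≤ 16.86) ≈ 2 · 0.13870 = 0.27740 ≈ 0.2774.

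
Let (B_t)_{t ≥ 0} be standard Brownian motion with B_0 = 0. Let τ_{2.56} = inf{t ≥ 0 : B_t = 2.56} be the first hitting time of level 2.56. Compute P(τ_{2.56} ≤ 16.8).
P(τ_{2.56} ≤ 16.8) = 2(1 − Φ(2.56/√16.8)) = 2(1 − Φ(0.6246)) ≈ 0.5322

By the reflection principle for standard BM, P(τ_b ≤ t) = 2 · P(B_t ≥ b). Since B_t ~ N(0, t), P(B_t ≥ 2.56) = 1 − Φ(2.56/√t) = 1 − Φ(2.56/√16.8) = 1 − Φ(0.6246) ≈ 0.26612. Doubling: P(τ_{2.56} ≤ 16.8) ≈ 2 · 0.26612 = 0.53224 ≈ 0.5322.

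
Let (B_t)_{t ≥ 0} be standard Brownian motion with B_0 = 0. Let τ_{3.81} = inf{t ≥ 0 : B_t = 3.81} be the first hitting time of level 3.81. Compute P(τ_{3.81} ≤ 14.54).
P(τ_{3.81} ≤ 14.54) = 2(1 − Φ(3.81/√14.54)) = 2(1 − Φ(0.9992)) ≈ 0.3177

By the reflection principle for standard BM, P(τ_b ≤ t) = 2 · P(B_t ≥ b). Since B_t ~ N(0, t), P(B_t ≥ 3.81) = 1 − Φ(3.81/√t) = 1 − Φ(3.81/√14.54) = 1 − Φ(0.9992) ≈ 0.15885. Doubling: P(τ_{3.81} ≤ 14.54) ≈ 2 · 0.15885 = 0.31770 ≈ 0.3177.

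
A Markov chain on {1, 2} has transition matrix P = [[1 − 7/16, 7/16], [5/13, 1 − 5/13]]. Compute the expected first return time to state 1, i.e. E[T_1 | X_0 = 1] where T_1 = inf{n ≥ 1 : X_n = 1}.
E[T_1 | X_0 = 1] = 1/π_1 = 171/80

For an irreducible recurrent Markov chain with stationary distribution π, E[T_i | X_0 = i] = 1/π_i (Kac's formula). Here π_1 = (5/13)/(7/16 + 5/13) = (5/13)/(171/208) = 80/171, so E[T_1 | X_0 = 1] = 1/π_1 = (7/16 + 5/13)/(5/13) = (171/208)/(5/13) = 171/80.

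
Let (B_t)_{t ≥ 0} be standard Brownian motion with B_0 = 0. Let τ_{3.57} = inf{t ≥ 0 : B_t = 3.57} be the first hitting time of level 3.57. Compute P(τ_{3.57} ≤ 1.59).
P(τ_{3.57} ≤ 1.59) = 2(1 − Φ(3.57/√1.59)) = 2(1 − Φ(2.8312)) ≈ 0.0046

By the reflection principle for standard BM, P(τ_b ≤ t) = 2 · P(B_t ≥ b). Since B_t ~ N(0, t), P(B_t ≥ 3.57) = 1 − Φ(3.57/√t) = 1 − Φ(3.57/√1.59) = 1 − Φ(2.8312) ≈ 0.00232. Doubling: P(τ_{3.57} ≤ 1.59) ≈ 2 · 0.00232 = 0.00464 ≈ 0.0046.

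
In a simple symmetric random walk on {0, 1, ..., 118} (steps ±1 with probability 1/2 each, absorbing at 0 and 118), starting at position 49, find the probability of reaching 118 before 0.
P(hit 118 before 0) = 49/118

Let u_k = P(hit 118 before 0 | start at k). Then u_0 = 0, u_118 = 1, and u_k = u_{k-1}/2 + u_{k+1}/2 for 1 ≤ k ≤ 117. This harmonic recurrence is solved by u_k = k/118, giving u_49 = 49/118.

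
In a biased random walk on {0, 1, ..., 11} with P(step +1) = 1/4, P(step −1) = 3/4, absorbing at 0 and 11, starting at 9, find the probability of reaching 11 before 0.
P(hit 11 before 0) = (1 − (3)^9) / (1 − (3)^11) = 9841/88573

Let u_k denote P(reach 11 before 0 | start at k). Boundary: u_0 = 0, u_11 = 1. Recurrence: u_k = 1/4·u_{k+1} + 3/4·u_{k-1} for 1 ≤ k ≤ 10. Try u_k = A + B·r^k with r = q/p = (3/4)/(1/4) = 3. Substitution satisfies the recurrence; boundary conditions give:
  u_k = (1 − r^k) / (1 − r^N) = (1 − (3)^9) / (1 − (3)^11) = 9841/88573.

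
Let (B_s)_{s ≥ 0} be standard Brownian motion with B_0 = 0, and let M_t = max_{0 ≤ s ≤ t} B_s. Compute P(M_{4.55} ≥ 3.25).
P(M_{4.55} ≥ 3.25) = 2·P(B_{4.55} ≥ 3.25) = 2(1 − Φ(3.25/√4.55)) ≈ 0.1276

By the reflection principle for Brownian motion, P(M_t ≥ a) = 2 · P(B_t ≥ a) for a ≥ 0. Since B_t ~ N(0, t), P(B_t ≥ 3.25) = 1 − Φ(3.25/√t) = 1 − Φ(3.25/√4.55) = 1 − Φ(1.5236). So
  P(M_{4.55} ≥ 3.25) = 2(1 − Φ(1.5236)) ≈ 0.1276.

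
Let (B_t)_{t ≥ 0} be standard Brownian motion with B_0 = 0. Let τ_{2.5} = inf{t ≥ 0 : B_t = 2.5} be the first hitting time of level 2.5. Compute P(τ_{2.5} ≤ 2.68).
P(τ_{2.5} ≤ 2.68) = 2(1 − Φ(2.5/√2.68)) = 2(1 − Φ(1.5271)) ≈ 0.1267

By the reflection principle for standard BM, P(τ_b ≤ t) = 2 · P(B_t ≥ b). Since B_t ~ N(0, t), P(B_t ≥ 2.5) = 1 − Φ(2.5/√t) = 1 − Φ(2.5/√2.68) = 1 − Φ(1.5271) ≈ 0.06337. Doubling: P(τ_{2.5} ≤ 2.68) ≈ 2 · 0.06337 = 0.12674 ≈ 0.1267.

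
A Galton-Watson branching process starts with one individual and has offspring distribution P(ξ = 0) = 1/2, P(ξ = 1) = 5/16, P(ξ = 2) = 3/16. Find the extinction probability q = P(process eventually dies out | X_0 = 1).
q = 1

Mean offspring μ = 0·1/2 + 1·5/16 + 2·3/16 = 11/16 ≤ 1. For μ ≤ 1 with offspring not concentrated at 1, the Galton-Watson process goes extinct almost surely, so q = 1.
(Algebraic check: The pgf is f(s) = 1/2 + 5/16·s + 3/16·s². The extinction probability q is the smallest fixed point of f in [0, 1]. Setting s = f(s):
  3/16·s² + (5/16 − 1)·s + 1/2 = 0
  3/16·s² − (1/2 + 3/16)·s + 1/2 = 0
which factors as (s − 1)·(3/16·s − 1/2) = 0, giving roots s = 1 and s = (1/2)/(3/16) = 8/3. Since 8/3 ≥ 1, the smallest root in [0, 1] is s = 1.)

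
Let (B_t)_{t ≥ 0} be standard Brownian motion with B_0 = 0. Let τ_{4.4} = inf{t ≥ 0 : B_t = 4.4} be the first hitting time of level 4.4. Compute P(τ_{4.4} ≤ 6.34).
P(τ_{4.4} ≤ 6.34) = 2(1 − Φ(4.4/√6.34)) = 2(1 − Φ(1.7475)) ≈ 0.0806

By the reflection principle for standard BM, P(τ_b ≤ t) = 2 · P(B_t ≥ b). Since B_t ~ N(0, t), P(B_t ≥ 4.4) = 1 − Φ(4.4/√t) = 1 − Φ(4.4/√6.34) = 1 − Φ(1.7475) ≈ 0.04028. Doubling: P(τ_{4.4} ≤ 6.34) ≈ 2 · 0.04028 = 0.08056 ≈ 0.0806.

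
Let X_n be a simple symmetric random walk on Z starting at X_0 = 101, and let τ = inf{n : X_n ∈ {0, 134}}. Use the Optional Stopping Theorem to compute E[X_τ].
E[X_τ] = 101

X_n is a martingale and τ is a bounded-mean stopping time (indeed τ is finite a.s. with bounded expectation since the walk is in a bounded region). By the OST, E[X_τ] = E[X_0] = 101. Equivalently: E[X_τ] = 134 · P(hit 134 first) + 0 · P(hit 0 first) = 134 · (101/134) = 101.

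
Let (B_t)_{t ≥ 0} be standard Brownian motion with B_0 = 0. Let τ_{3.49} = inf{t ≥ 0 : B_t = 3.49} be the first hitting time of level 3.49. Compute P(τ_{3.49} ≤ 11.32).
P(τ_{3.49} ≤ 11.32) = 2(1 − Φ(3.49/√11.32)) = 2(1 − Φ(1.0373)) ≈ 0.2996

By the reflection principle for standard BM, P(τ_b ≤ t) = 2 · P(B_t ≥ b). Since B_t ~ N(0, t), P(B_t ≥ 3.49) = 1 − Φ(3.49/√t) = 1 − Φ(3.49/√11.32) = 1 − Φ(1.0373) ≈ 0.14980. Doubling: P(τ_{3.49} ≤ 11.32) ≈ 2 · 0.14980 = 0.29960 ≈ 0.2996.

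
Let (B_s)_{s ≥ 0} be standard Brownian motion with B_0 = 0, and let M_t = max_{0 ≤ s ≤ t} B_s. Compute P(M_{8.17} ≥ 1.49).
P(M_{8.17} ≥ 1.49) = 2·P(B_{8.17} ≥ 1.49) = 2(1 − Φ(1.49/√8.17)) ≈ 0.6022

By the reflection principle for Brownian motion, P(M_t ≥ a) = 2 · P(B_t ≥ a) for a ≥ 0. Since B_t ~ N(0, t), P(B_t ≥ 1.49) = 1 − Φ(1.49/√t) = 1 − Φ(1.49/√8.17) = 1 − Φ(0.5213). So
  P(M_{8.17} ≥ 1.49) = 2(1 − Φ(0.5213)) ≈ 0.6022.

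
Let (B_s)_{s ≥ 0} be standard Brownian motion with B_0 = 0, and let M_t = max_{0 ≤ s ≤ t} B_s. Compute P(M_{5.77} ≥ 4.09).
P(M_{5.77} ≥ 4.09) = 2·P(B_{5.77} ≥ 4.09) = 2(1 − Φ(4.09/√5.77)) ≈ 0.0886

By the reflection principle for Brownian motion, P(M_t ≥ a) = 2 · P(B_t ≥ a) for a ≥ 0. Since B_t ~ N(0, t), P(B_t ≥ 4.09) = 1 − Φ(4.09/√t) = 1 − Φ(4.09/√5.77) = 1 − Φ(1.7027). So
  P(M_{5.77} ≥ 4.09) = 2(1 − Φ(1.7027)) ≈ 0.0886.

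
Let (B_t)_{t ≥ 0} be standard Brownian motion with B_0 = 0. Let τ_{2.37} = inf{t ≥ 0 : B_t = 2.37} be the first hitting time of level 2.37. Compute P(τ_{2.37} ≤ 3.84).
P(τ_{2.37} ≤ 3.84) = 2(1 − Φ(2.37/√3.84)) = 2(1 − Φ(1.2094)) ≈ 0.2265

By the reflection principle for standard BM, P(τ_b ≤ t) = 2 · P(B_t ≥ b). Since B_t ~ N(0, t), P(B_t ≥ 2.37) = 1 − Φ(2.37/√t) = 1 − Φ(2.37/√3.84) = 1 − Φ(1.2094) ≈ 0.11325. Doubling: P(τ_{2.37} ≤ 3.84) ≈ 2 · 0.11325 = 0.22650 ≈ 0.2265.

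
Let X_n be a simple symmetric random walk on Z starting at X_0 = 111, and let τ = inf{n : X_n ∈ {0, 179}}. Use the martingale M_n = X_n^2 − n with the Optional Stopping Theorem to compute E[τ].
E[τ] = 7548

M_n = X_n^2 − n is a martingale (since E[X_{n+1}^2 | F_n] = X_n^2 + 1). By OST (τ has finite mean in a bounded region), E[M_τ] = E[M_0] = X_0^2 − 0 = 111^2 = 12321. Also E[M_τ] = E[X_τ^2] − E[τ]. The walk exits at 0 or 179, with P(hit 179 first) = 111/179, so E[X_τ^2] = 179^2 · 111/179 + 0 = 19869. Thus E[τ] = E[X_τ^2] − E[M_τ] = 19869 − 12321 = 7548 = 111(179 − 111) = 7548.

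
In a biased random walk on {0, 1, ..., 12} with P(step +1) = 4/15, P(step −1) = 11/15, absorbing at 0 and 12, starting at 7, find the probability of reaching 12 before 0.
P(hit 12 before 0) = (1 − (11/4)^7) / (1 − (11/4)^12) = 2848297984/448344514215

Let u_k denote P(reach 12 before 0 | start at k). Boundary: u_0 = 0, u_12 = 1. Recurrence: u_k = 4/15·u_{k+1} + 11/15·u_{k-1} for 1 ≤ k ≤ 11. Try u_k = A + B·r^k with r = q/p = (11/15)/(4/15) = 11/4. Substitution satisfies the recurrence; boundary conditions give:
  u_k = (1 − r^k) / (1 − r^N) = (1 − (11/4)^7) / (1 − (11/4)^12) = 2848297984/448344514215.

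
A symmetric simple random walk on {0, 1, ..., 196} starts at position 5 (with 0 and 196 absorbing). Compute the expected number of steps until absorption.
E[τ | X_0 = 5] = 955

Let v_k = E[τ | X_0 = k]. Boundary: v_0 = v_196 = 0. Recurrence: v_k = 1 + (v_{k-1} + v_{k+1})/2 for 1 ≤ k ≤ 195. The particular solution to v_k − (v_{k-1} + v_{k+1})/2 = 1 is v_k = −k^2. Adding homogeneous solution A + B k and matching boundaries gives v_k = k (196 − k). Substituting k = 5: v_5 = 5 · 191 = 955.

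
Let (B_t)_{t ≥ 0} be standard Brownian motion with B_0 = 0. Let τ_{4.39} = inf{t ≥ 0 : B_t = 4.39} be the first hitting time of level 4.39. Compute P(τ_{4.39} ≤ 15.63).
P(τ_{4.39} ≤ 15.63) = 2(1 − Φ(4.39/√15.63)) = 2(1 − Φ(1.1104)) ≈ 0.2668

By the reflection principle for standard BM, P(τ_b ≤ t) = 2 · P(B_t ≥ b). Since B_t ~ N(0, t), P(B_t ≥ 4.39) = 1 − Φ(4.39/√t) = 1 − Φ(4.39/√15.63) = 1 − Φ(1.1104) ≈ 0.13341. Doubling: P(τ_{4.39} ≤ 15.63) ≈ 2 · 0.13341 = 0.26682 ≈ 0.2668.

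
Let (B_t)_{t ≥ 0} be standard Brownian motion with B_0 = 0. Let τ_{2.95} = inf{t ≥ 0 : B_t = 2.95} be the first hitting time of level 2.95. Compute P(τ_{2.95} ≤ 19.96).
P(τ_{2.95} ≤ 19.96) = 2(1 − Φ(2.95/√19.96)) = 2(1 − Φ(0.6603)) ≈ 0.5091

By the reflection principle for standard BM, P(τ_b ≤ t) = 2 · P(B_t ≥ b). Since B_t ~ N(0, t), P(B_t ≥ 2.95) = 1 − Φ(2.95/√t) = 1 − Φ(2.95/√19.96) = 1 − Φ(0.6603) ≈ 0.25453. Doubling: P(τ_{2.95} ≤ 19.96) ≈ 2 · 0.25453 = 0.50906 ≈ 0.5091.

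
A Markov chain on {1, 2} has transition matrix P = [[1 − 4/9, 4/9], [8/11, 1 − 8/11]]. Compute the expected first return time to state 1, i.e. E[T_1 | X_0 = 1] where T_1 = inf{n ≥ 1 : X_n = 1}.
E[T_1 | X_0 = 1] = 1/π_1 = 29/18

For an irreducible recurrent Markov chain with stationary distribution π, E[T_i | X_0 = i] = 1/π_i (Kac's formula). Here π_1 = (8/11)/(4/9 + 8/11) = (8/11)/(116/99) = 18/29, so E[T_1 | X_0 = 1] = 1/π_1 = (4/9 + 8/11)/(8/11) = (116/99)/(8/11) = 29/18.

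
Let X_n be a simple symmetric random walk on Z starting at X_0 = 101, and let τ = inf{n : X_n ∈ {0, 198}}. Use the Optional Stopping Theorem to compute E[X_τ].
E[X_τ] = 101

X_n is a martingale and τ is a bounded-mean stopping time (indeed τ is finite a.s. with bounded expectation since the walk is in a bounded region). By the OST, E[X_τ] = E[X_0] = 101. Equivalently: E[X_τ] = 198 · P(hit 198 first) + 0 · P(hit 0 first) = 198 · (101/198) = 101.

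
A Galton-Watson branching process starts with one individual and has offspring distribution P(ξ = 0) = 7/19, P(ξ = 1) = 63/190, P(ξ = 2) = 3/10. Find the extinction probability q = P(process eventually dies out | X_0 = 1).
q = 1

Mean offspring μ = 0·7/19 + 1·63/190 + 2·3/10 = 177/190 ≤ 1. For μ ≤ 1 with offspring not concentrated at 1, the Galton-Watson process goes extinct almost surely, so q = 1.
(Algebraic check: The pgf is f(s) = 7/19 + 63/190·s + 3/10·s². The extinction probability q is the smallest fixed point of f in [0, 1]. Setting s = f(s):
  3/10·s² + (63/190 − 1)·s + 7/19 = 0
  3/10·s² − (7/19 + 3/10)·s + 7/19 = 0
which factors as (s − 1)·(3/10·s − 7/19) = 0, giving roots s = 1 and s = (7/19)/(3/10) = 70/57. Since 70/57 ≥ 1, the smallest root in [0, 1] is s = 1.)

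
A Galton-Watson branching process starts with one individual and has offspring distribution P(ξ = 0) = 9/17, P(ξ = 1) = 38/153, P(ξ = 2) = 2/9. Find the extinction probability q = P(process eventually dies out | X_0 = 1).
q = 1

Mean offspring μ = 0·9/17 + 1·38/153 + 2·2/9 = 106/153 ≤ 1. For μ ≤ 1 with offspring not concentrated at 1, the Galton-Watson process goes extinct almost surely, so q = 1.
(Algebraic check: The pgf is f(s) = 9/17 + 38/153·s + 2/9·s². The extinction probability q is the smallest fixed point of f in [0, 1]. Setting s = f(s):
  2/9·s² + (38/153 − 1)·s + 9/17 = 0
  2/9·s² − (9/17 + 2/9)·s + 9/17 = 0
which factors as (s − 1)·(2/9·s − 9/17) = 0, giving roots s = 1 and s = (9/17)/(2/9) = 81/34. Since 81/34 ≥ 1, the smallest root in [0, 1] is s = 1.)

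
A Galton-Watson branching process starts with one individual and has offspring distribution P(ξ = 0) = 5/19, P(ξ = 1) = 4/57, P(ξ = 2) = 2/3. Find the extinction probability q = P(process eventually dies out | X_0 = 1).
q = 15/38

The pgf is f(s) = 5/19 + 4/57·s + 2/3·s². The extinction probability q is the smallest fixed point of f in [0, 1]. Setting s = f(s):
  2/3·s² + (4/57 − 1)·s + 5/19 = 0
  2/3·s² − (5/19 + 2/3)·s + 5/19 = 0
which factors as (s − 1)·(2/3·s − 5/19) = 0, giving roots s = 1 and s = (5/19)/(2/3) = 15/38.
Mean offspring μ = 4/57 + 2·2/3 = 80/57 > 1 (supercritical), so q < 1. The extinction probability is the smaller root: q = (5/19)/(2/3) = 15/38.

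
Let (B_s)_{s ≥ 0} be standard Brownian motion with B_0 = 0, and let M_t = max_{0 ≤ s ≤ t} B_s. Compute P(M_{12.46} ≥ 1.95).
P(M_{12.46} ≥ 1.95) = 2·P(B_{12.46} ≥ 1.95) = 2(1 − Φ(1.95/√12.46)) ≈ 0.5807

By the reflection principle for Brownian motion, P(M_t ≥ a) = 2 · P(B_t ≥ a) for a ≥ 0. Since B_t ~ N(0, t), P(B_t ≥ 1.95) = 1 − Φ(1.95/√t) = 1 − Φ(1.95/√12.46) = 1 − Φ(0.5524). So
  P(M_{12.46} ≥ 1.95) = 2(1 − Φ(0.5524)) ≈ 0.5807.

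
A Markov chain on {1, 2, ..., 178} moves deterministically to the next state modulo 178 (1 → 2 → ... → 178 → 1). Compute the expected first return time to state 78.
E[T_78 | X_0 = 78] = 178

The chain cycles deterministically, so starting at state 78 it returns in exactly 178 steps. Equivalently, the stationary distribution is uniform π_j = 1/178 for every state j, so by Kac's formula E[T_78] = 1/π_78 = 178.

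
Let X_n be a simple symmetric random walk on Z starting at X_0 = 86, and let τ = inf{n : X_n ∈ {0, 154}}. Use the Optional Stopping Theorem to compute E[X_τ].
E[X_τ] = 86

X_n is a martingale and τ is a bounded-mean stopping time (indeed τ is finite a.s. with bounded expectation since the walk is in a bounded region). By the OST, E[X_τ] = E[X_0] = 86. Equivalently: E[X_τ] = 154 · P(hit 154 first) + 0 · P(hit 0 first) = 154 · (86/154) = 86.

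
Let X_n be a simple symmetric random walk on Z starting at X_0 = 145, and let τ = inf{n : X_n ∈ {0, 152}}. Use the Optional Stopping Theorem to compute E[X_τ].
E[X_τ] = 145

X_n is a martingale and τ is a bounded-mean stopping time (indeed τ is finite a.s. with bounded expectation since the walk is in a bounded region). By the OST, E[X_τ] = E[X_0] = 145. Equivalently: E[X_τ] = 152 · P(hit 152 first) + 0 · P(hit 0 first) = 152 · (145/152) = 145.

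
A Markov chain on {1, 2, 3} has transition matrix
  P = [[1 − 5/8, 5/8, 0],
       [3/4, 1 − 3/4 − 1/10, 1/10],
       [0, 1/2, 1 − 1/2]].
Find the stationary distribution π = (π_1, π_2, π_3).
π = (1/2, 5/12, 1/12)

This is a birth-death chain on three states, which satisfies detailed balance: π_1 · P_{12} = π_2 · P_{21} and π_2 · P_{23} = π_3 · P_{32}.
From π_1 · 5/8 = π_2 · 3/4: π_2/π_1 = (5/8)/(3/4) = 5/6.
From π_2 · 1/10 = π_3 · 1/2: π_3/π_2 = (1/10)/(1/2) = 1/5.
Take π_1 proportional to 1; then unnormalized π = (1, 5/6, 1/6). Normalize by dividing by the sum 2:
  π = (1/2, 5/12, 1/12).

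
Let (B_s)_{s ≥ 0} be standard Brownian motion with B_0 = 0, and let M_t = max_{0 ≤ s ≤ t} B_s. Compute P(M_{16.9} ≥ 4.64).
P(M_{16.9} ≥ 4.64) = 2·P(B_{16.9} ≥ 4.64) = 2(1 − Φ(4.64/√16.9)) ≈ 0.2590

By the reflection principle for Brownian motion, P(M_t ≥ a) = 2 · P(B_t ≥ a) for a ≥ 0. Since B_t ~ N(0, t), P(B_t ≥ 4.64) = 1 − Φ(4.64/√t) = 1 − Φ(4.64/√16.9) = 1 − Φ(1.1287). So
  P(M_{16.9} ≥ 4.64) = 2(1 − Φ(1.1287)) ≈ 0.2590.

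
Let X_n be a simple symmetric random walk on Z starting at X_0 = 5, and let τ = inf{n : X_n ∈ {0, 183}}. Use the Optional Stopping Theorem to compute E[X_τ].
E[X_τ] = 5

X_n is a martingale and τ is a bounded-mean stopping time (indeed τ is finite a.s. with bounded expectation since the walk is in a bounded region). By the OST, E[X_τ] = E[X_0] = 5. Equivalently: E[X_τ] = 183 · P(hit 183 first) + 0 · P(hit 0 first) = 183 · (5/183) = 5.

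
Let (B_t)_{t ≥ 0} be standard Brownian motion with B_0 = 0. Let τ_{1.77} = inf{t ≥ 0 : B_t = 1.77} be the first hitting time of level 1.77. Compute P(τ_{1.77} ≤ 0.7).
P(τ_{1.77} ≤ 0.7) = 2(1 − Φ(1.77/√0.7)) = 2(1 − Φ(2.1156)) ≈ 0.0344

By the reflection principle for standard BM, P(τ_b ≤ t) = 2 · P(B_t ≥ b). Since B_t ~ N(0, t), P(B_t ≥ 1.77) = 1 − Φ(1.77/√t) = 1 − Φ(1.77/√0.7) = 1 − Φ(2.1156) ≈ 0.01719. Doubling: P(τ_{1.77} ≤ 0.7) ≈ 2 · 0.01719 = 0.03438 ≈ 0.0344.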